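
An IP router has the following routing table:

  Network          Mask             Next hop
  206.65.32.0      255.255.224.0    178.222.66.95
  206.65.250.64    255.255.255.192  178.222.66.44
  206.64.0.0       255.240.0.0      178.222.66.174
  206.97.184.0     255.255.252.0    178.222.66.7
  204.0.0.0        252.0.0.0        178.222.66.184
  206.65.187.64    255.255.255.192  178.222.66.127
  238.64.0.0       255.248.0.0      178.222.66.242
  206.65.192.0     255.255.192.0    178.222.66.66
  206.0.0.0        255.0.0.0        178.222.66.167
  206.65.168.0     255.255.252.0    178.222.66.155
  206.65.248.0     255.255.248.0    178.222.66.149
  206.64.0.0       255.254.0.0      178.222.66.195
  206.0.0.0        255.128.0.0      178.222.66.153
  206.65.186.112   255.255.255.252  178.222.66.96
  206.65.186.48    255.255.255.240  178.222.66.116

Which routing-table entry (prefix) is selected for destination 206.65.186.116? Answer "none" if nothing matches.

Entries matching 206.65.186.116:
  204.0.0.0/6 (204.0.0.0 - 207.255.255.255)
  206.0.0.0/8 (206.0.0.0 - 206.255.255.255)
  206.0.0.0/9 (206.0.0.0 - 206.127.255.255)
  206.64.0.0/12 (206.64.0.0 - 206.79.255.255)
  206.64.0.0/15 (206.64.0.0 - 206.65.255.255)
Most specific is 206.64.0.0/15.

206.64.0.0/15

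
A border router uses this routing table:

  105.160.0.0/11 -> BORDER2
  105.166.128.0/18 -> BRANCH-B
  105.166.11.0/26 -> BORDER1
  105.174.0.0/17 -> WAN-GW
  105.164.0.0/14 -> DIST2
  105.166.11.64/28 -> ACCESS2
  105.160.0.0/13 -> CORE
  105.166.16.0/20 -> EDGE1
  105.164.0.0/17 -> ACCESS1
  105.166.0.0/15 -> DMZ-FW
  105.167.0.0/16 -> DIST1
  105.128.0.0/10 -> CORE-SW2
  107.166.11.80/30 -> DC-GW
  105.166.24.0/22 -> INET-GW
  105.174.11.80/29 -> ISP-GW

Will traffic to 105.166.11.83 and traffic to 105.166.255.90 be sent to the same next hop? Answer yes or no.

yes

105.166.11.83: longest match 105.166.0.0/15 -> DMZ-FW
105.166.255.90: longest match 105.166.0.0/15 -> DMZ-FW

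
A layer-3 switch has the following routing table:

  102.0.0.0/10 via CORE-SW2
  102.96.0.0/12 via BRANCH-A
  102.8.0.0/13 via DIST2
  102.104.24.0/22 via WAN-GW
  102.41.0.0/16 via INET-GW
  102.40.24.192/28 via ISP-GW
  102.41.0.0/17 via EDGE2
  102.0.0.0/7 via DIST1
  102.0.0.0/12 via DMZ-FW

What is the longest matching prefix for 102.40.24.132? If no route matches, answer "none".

102.0.0.0/10

Entries matching 102.40.24.132:
  102.0.0.0/7 (102.0.0.0 - 103.255.255.255)
  102.0.0.0/10 (102.0.0.0 - 102.63.255.255)
Most specific is 102.0.0.0/10.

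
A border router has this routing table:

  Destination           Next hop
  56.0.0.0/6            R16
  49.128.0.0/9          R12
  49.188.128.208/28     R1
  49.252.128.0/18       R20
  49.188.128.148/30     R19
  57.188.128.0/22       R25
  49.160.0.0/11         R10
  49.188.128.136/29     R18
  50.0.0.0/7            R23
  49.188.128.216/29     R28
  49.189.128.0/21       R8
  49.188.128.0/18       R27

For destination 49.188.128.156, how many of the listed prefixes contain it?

3

Prefixes containing 49.188.128.156:
  49.128.0.0/9 (49.128.0.0 - 49.255.255.255)
  49.160.0.0/11 (49.160.0.0 - 49.191.255.255)
  49.188.128.0/18 (49.188.128.0 - 49.188.191.255)
Total matching entries: 3.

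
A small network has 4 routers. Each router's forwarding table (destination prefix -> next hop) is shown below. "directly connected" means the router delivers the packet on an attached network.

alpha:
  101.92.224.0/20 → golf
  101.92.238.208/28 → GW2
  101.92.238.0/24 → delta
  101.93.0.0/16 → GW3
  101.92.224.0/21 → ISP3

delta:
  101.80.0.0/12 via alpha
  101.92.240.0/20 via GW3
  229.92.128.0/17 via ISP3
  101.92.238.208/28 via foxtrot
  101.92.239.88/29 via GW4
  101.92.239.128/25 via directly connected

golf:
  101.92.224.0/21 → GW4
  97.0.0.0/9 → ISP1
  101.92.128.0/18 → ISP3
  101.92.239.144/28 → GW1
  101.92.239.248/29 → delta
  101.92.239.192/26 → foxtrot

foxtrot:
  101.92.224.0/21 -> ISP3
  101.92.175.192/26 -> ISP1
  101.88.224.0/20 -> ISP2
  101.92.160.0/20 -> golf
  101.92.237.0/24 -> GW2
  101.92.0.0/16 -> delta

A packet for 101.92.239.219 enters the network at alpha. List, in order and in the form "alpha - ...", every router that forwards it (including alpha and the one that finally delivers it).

At alpha: longest match for 101.92.239.219 is 101.92.224.0/20 -> golf
At golf: longest match for 101.92.239.219 is 101.92.239.192/26 -> foxtrot
At foxtrot: longest match for 101.92.239.219 is 101.92.0.0/16 -> delta
At delta: longest match for 101.92.239.219 is 101.92.239.128/25 -> directly connected

alpha - golf - foxtrot - delta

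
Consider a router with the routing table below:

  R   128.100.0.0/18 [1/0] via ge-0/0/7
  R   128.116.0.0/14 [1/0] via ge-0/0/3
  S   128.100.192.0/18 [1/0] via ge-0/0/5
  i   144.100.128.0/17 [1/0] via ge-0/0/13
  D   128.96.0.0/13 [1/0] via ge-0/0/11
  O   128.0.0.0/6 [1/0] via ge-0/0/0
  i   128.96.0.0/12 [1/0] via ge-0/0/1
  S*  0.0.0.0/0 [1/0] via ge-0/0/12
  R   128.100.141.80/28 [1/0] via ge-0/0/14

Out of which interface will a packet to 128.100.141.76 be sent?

ge-0/0/11

Routes whose prefix contains 128.100.141.76:
  0.0.0.0/0 (default, matches everything) -> ge-0/0/12
  128.0.0.0/6 (128.0.0.0 - 131.255.255.255) -> ge-0/0/0
  128.96.0.0/12 (128.96.0.0 - 128.111.255.255) -> ge-0/0/1
  128.96.0.0/13 (128.96.0.0 - 128.103.255.255) -> ge-0/0/11
More-specific entries that do NOT match:
  128.100.141.80/28 (128.100.141.80 - 128.100.141.95) does not contain 128.100.141.76
  128.100.0.0/18 (128.100.0.0 - 128.100.63.255) does not contain 128.100.141.76
  128.100.192.0/18 (128.100.192.0 - 128.100.255.255) does not contain 128.100.141.76
  144.100.128.0/17 (144.100.128.0 - 144.100.255.255) does not contain 128.100.141.76
  128.116.0.0/14 (128.116.0.0 - 128.119.255.255) does not contain 128.100.141.76
Longest matching prefix is /13 -> interface ge-0/0/11.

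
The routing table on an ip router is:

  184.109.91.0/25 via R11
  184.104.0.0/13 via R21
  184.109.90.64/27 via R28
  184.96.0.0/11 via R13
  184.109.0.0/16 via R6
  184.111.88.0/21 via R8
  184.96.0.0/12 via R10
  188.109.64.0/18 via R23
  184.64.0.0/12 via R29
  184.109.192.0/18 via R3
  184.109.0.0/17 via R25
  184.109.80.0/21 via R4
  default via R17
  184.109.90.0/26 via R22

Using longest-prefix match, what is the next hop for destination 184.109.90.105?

Routes whose prefix contains 184.109.90.105:
  0.0.0.0/0 (default, matches everything) -> R17
  184.96.0.0/11 (184.96.0.0 - 184.127.255.255) -> R13
  184.96.0.0/12 (184.96.0.0 - 184.111.255.255) -> R10
  184.104.0.0/13 (184.104.0.0 - 184.111.255.255) -> R21
  184.109.0.0/16 (184.109.0.0 - 184.109.255.255) -> R6
  184.109.0.0/17 (184.109.0.0 - 184.109.127.255) -> R25
More-specific entries that do NOT match:
  184.109.90.64/27 (184.109.90.64 - 184.109.90.95) does not contain 184.109.90.105
  184.109.90.0/26 (184.109.90.0 - 184.109.90.63) does not contain 184.109.90.105
  184.109.91.0/25 (184.109.91.0 - 184.109.91.127) does not contain 184.109.90.105
  184.111.88.0/21 (184.111.88.0 - 184.111.95.255) does not contain 184.109.90.105
  184.109.80.0/21 (184.109.80.0 - 184.109.87.255) does not contain 184.109.90.105
  188.109.64.0/18 (188.109.64.0 - 188.109.127.255) does not contain 184.109.90.105
  184.109.192.0/18 (184.109.192.0 - 184.109.255.255) does not contain 184.109.90.105
Longest matching prefix is /17 -> next hop R25.

R25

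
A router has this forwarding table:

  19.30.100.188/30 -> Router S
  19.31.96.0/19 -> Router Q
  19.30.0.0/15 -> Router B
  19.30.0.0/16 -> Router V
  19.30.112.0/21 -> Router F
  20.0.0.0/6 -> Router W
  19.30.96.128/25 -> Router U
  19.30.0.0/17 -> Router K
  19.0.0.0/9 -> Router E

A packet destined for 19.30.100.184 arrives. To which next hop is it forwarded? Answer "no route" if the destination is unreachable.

Router K

Routes whose prefix contains 19.30.100.184:
  19.0.0.0/9 (19.0.0.0 - 19.127.255.255) -> Router E
  19.30.0.0/15 (19.30.0.0 - 19.31.255.255) -> Router B
  19.30.0.0/16 (19.30.0.0 - 19.30.255.255) -> Router V
  19.30.0.0/17 (19.30.0.0 - 19.30.127.255) -> Router K
More-specific entries that do NOT match:
  19.30.100.188/30 (19.30.100.188 - 19.30.100.191) does not contain 19.30.100.184
  19.30.96.128/25 (19.30.96.128 - 19.30.96.255) does not contain 19.30.100.184
  19.30.112.0/21 (19.30.112.0 - 19.30.119.255) does not contain 19.30.100.184
  19.31.96.0/19 (19.31.96.0 - 19.31.127.255) does not contain 19.30.100.184
Longest matching prefix is /17 -> next hop Router K.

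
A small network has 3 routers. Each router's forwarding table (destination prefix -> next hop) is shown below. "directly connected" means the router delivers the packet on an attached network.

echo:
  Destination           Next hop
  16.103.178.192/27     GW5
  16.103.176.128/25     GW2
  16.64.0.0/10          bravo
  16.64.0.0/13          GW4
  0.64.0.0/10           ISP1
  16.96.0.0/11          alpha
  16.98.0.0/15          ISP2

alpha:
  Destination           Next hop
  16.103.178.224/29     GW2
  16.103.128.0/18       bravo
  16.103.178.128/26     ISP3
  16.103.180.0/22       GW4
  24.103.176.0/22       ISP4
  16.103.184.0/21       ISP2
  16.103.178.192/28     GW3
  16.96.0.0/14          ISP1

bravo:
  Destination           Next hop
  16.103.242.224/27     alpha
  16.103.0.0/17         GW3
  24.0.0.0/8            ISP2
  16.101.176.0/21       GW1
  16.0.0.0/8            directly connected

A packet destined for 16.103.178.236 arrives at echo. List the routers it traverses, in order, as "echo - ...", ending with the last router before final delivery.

echo - alpha - bravo

At echo: longest match for 16.103.178.236 is 16.96.0.0/11 -> alpha
At alpha: longest match for 16.103.178.236 is 16.103.128.0/18 -> bravo
At bravo: longest match for 16.103.178.236 is 16.0.0.0/8 -> directly connected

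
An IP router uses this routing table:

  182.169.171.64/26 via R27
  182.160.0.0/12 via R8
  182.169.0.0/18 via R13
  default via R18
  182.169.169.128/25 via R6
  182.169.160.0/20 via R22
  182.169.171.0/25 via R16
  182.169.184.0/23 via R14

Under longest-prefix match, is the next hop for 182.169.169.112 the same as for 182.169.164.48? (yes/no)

182.169.169.112: longest match 182.169.160.0/20 -> R22
182.169.164.48: longest match 182.169.160.0/20 -> R22

yes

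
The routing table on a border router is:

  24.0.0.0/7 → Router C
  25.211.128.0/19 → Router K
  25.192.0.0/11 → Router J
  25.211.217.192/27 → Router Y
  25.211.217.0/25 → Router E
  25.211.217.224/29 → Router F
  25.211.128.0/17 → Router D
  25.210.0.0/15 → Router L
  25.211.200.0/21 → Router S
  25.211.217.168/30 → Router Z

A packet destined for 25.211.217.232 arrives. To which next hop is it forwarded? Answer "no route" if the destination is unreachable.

Routes whose prefix contains 25.211.217.232:
  24.0.0.0/7 (24.0.0.0 - 25.255.255.255) -> Router C
  25.192.0.0/11 (25.192.0.0 - 25.223.255.255) -> Router J
  25.210.0.0/15 (25.210.0.0 - 25.211.255.255) -> Router L
  25.211.128.0/17 (25.211.128.0 - 25.211.255.255) -> Router D
More-specific entries that do NOT match:
  25.211.217.168/30 (25.211.217.168 - 25.211.217.171) does not contain 25.211.217.232
  25.211.217.224/29 (25.211.217.224 - 25.211.217.231) does not contain 25.211.217.232
  25.211.217.192/27 (25.211.217.192 - 25.211.217.223) does not contain 25.211.217.232
  25.211.217.0/25 (25.211.217.0 - 25.211.217.127) does not contain 25.211.217.232
  25.211.200.0/21 (25.211.200.0 - 25.211.207.255) does not contain 25.211.217.232
  25.211.128.0/19 (25.211.128.0 - 25.211.159.255) does not contain 25.211.217.232
Longest matching prefix is /17 -> next hop Router D.

Router D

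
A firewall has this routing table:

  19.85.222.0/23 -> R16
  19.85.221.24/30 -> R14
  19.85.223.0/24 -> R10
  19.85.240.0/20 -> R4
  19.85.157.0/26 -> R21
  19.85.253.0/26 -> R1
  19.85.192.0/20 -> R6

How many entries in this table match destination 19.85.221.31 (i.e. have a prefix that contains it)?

0

No listed prefix contains 19.85.221.31.
Total matching entries: 0.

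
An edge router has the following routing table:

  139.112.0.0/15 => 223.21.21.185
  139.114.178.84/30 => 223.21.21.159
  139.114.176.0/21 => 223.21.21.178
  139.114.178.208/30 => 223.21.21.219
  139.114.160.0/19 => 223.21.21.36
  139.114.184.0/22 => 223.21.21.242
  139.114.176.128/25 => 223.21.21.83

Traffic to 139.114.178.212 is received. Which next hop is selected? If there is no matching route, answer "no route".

Routes whose prefix contains 139.114.178.212:
  139.114.160.0/19 (139.114.160.0 - 139.114.191.255) -> 223.21.21.36
  139.114.176.0/21 (139.114.176.0 - 139.114.183.255) -> 223.21.21.178
More-specific entries that do NOT match:
  139.114.178.84/30 (139.114.178.84 - 139.114.178.87) does not contain 139.114.178.212
  139.114.178.208/30 (139.114.178.208 - 139.114.178.211) does not contain 139.114.178.212
  139.114.176.128/25 (139.114.176.128 - 139.114.176.255) does not contain 139.114.178.212
  139.114.184.0/22 (139.114.184.0 - 139.114.187.255) does not contain 139.114.178.212
Longest matching prefix is /21 -> next hop 223.21.21.178.

223.21.21.178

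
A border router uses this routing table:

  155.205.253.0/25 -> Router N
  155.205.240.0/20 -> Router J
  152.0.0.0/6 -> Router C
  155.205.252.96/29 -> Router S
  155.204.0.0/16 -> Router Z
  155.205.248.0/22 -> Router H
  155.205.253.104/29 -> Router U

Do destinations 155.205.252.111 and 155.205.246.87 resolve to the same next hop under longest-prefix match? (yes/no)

yes

155.205.252.111: longest match 155.205.240.0/20 -> Router J
155.205.246.87: longest match 155.205.240.0/20 -> Router J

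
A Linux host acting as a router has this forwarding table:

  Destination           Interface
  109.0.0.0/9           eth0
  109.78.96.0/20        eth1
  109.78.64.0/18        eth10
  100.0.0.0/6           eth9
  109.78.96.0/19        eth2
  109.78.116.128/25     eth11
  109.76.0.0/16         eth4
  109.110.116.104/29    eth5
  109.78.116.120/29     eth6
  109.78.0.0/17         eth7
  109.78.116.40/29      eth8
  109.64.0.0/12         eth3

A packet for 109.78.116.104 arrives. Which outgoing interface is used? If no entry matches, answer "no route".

eth2

Routes whose prefix contains 109.78.116.104:
  109.0.0.0/9 (109.0.0.0 - 109.127.255.255) -> eth0
  109.64.0.0/12 (109.64.0.0 - 109.79.255.255) -> eth3
  109.78.0.0/17 (109.78.0.0 - 109.78.127.255) -> eth7
  109.78.64.0/18 (109.78.64.0 - 109.78.127.255) -> eth10
  109.78.96.0/19 (109.78.96.0 - 109.78.127.255) -> eth2
More-specific entries that do NOT match:
  109.110.116.104/29 (109.110.116.104 - 109.110.116.111) does not contain 109.78.116.104
  109.78.116.120/29 (109.78.116.120 - 109.78.116.127) does not contain 109.78.116.104
  109.78.116.40/29 (109.78.116.40 - 109.78.116.47) does not contain 109.78.116.104
  109.78.116.128/25 (109.78.116.128 - 109.78.116.255) does not contain 109.78.116.104
  109.78.96.0/20 (109.78.96.0 - 109.78.111.255) does not contain 109.78.116.104
Longest matching prefix is /19 -> interface eth2.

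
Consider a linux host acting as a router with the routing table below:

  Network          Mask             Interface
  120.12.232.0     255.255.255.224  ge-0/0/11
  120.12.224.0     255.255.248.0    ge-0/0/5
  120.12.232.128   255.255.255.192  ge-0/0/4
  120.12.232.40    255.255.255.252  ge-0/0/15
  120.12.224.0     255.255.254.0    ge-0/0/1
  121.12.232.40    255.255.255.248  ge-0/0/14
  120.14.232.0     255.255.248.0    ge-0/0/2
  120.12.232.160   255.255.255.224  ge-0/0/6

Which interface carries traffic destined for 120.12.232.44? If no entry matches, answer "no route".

no route

No entry's prefix contains 120.12.232.44; there is no default route.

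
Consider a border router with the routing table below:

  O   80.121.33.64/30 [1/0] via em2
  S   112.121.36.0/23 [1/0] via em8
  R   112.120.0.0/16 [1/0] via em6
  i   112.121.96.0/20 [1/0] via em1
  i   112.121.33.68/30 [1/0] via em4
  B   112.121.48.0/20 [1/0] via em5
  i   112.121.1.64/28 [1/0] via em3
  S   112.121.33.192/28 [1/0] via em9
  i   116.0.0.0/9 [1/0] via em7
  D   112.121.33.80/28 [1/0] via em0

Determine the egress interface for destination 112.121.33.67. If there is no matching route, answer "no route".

no route

No entry's prefix contains 112.121.33.67; there is no default route.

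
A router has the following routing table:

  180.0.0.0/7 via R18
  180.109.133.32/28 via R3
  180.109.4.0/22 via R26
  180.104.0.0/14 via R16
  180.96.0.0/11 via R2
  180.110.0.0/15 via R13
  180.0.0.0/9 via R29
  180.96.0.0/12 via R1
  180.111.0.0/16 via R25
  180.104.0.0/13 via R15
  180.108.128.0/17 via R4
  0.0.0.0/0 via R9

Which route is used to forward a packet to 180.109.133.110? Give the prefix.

180.104.0.0/13

Entries matching 180.109.133.110:
  0.0.0.0/0 (default, matches everything)
  180.0.0.0/7 (180.0.0.0 - 181.255.255.255)
  180.0.0.0/9 (180.0.0.0 - 180.127.255.255)
  180.96.0.0/11 (180.96.0.0 - 180.127.255.255)
  180.96.0.0/12 (180.96.0.0 - 180.111.255.255)
  180.104.0.0/13 (180.104.0.0 - 180.111.255.255)
Most specific is 180.104.0.0/13.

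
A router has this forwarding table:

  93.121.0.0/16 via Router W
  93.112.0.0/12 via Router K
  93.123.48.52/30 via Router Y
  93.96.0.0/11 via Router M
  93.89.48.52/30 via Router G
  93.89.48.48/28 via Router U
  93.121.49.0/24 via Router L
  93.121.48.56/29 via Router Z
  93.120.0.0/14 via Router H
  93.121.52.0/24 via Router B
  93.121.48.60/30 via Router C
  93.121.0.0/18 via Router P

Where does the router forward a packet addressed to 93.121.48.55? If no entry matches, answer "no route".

Router P

Routes whose prefix contains 93.121.48.55:
  93.96.0.0/11 (93.96.0.0 - 93.127.255.255) -> Router M
  93.112.0.0/12 (93.112.0.0 - 93.127.255.255) -> Router K
  93.120.0.0/14 (93.120.0.0 - 93.123.255.255) -> Router H
  93.121.0.0/16 (93.121.0.0 - 93.121.255.255) -> Router W
  93.121.0.0/18 (93.121.0.0 - 93.121.63.255) -> Router P
More-specific entries that do NOT match:
  93.123.48.52/30 (93.123.48.52 - 93.123.48.55) does not contain 93.121.48.55
  93.89.48.52/30 (93.89.48.52 - 93.89.48.55) does not contain 93.121.48.55
  93.121.48.60/30 (93.121.48.60 - 93.121.48.63) does not contain 93.121.48.55
  93.121.48.56/29 (93.121.48.56 - 93.121.48.63) does not contain 93.121.48.55
  93.89.48.48/28 (93.89.48.48 - 93.89.48.63) does not contain 93.121.48.55
  93.121.49.0/24 (93.121.49.0 - 93.121.49.255) does not contain 93.121.48.55
  93.121.52.0/24 (93.121.52.0 - 93.121.52.255) does not contain 93.121.48.55
Longest matching prefix is /18 -> next hop Router P.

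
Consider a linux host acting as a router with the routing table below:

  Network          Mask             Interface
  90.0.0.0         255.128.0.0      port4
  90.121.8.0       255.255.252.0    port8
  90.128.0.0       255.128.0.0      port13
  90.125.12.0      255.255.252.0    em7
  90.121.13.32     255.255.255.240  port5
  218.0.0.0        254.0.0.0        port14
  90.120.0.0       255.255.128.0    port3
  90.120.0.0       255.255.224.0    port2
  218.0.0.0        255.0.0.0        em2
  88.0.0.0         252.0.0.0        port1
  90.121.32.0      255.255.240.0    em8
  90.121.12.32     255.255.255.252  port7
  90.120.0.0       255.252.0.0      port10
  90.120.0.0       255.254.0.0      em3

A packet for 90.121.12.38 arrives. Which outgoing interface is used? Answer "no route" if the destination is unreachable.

em3

Routes whose prefix contains 90.121.12.38:
  88.0.0.0/6 (88.0.0.0 - 91.255.255.255) -> port1
  90.0.0.0/9 (90.0.0.0 - 90.127.255.255) -> port4
  90.120.0.0/14 (90.120.0.0 - 90.123.255.255) -> port10
  90.120.0.0/15 (90.120.0.0 - 90.121.255.255) -> em3
More-specific entries that do NOT match:
  90.121.12.32/30 (90.121.12.32 - 90.121.12.35) does not contain 90.121.12.38
  90.121.13.32/28 (90.121.13.32 - 90.121.13.47) does not contain 90.121.12.38
  90.121.8.0/22 (90.121.8.0 - 90.121.11.255) does not contain 90.121.12.38
  90.125.12.0/22 (90.125.12.0 - 90.125.15.255) does not contain 90.121.12.38
  90.121.32.0/20 (90.121.32.0 - 90.121.47.255) does not contain 90.121.12.38
  90.120.0.0/19 (90.120.0.0 - 90.120.31.255) does not contain 90.121.12.38
  90.120.0.0/17 (90.120.0.0 - 90.120.127.255) does not contain 90.121.12.38
Longest matching prefix is /15 -> interface em3.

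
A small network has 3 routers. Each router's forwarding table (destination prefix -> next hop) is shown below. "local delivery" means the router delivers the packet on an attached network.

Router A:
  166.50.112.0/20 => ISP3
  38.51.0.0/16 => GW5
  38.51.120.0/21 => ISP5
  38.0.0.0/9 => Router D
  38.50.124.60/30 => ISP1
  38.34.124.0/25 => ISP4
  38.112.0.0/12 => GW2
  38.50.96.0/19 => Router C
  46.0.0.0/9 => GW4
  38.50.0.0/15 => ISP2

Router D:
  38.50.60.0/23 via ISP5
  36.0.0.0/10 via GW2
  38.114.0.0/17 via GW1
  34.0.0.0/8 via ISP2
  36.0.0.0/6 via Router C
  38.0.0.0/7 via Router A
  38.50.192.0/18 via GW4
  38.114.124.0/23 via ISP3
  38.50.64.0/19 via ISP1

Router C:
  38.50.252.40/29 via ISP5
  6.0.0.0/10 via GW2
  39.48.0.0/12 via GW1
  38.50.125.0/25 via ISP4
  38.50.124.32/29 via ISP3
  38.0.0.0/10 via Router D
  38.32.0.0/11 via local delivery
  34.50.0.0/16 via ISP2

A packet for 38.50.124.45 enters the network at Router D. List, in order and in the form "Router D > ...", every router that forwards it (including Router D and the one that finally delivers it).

Router D > Router A > Router C

At Router D: longest match for 38.50.124.45 is 38.0.0.0/7 -> Router A
At Router A: longest match for 38.50.124.45 is 38.50.96.0/19 -> Router C
At Router C: longest match for 38.50.124.45 is 38.32.0.0/11 -> local delivery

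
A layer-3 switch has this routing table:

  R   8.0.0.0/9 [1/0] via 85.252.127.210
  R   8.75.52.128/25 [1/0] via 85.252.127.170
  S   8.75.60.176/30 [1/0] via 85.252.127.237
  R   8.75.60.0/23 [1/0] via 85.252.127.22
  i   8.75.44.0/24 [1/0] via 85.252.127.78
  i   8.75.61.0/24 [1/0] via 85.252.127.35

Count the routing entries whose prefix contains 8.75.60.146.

2

Prefixes containing 8.75.60.146:
  8.0.0.0/9 (8.0.0.0 - 8.127.255.255)
  8.75.60.0/23 (8.75.60.0 - 8.75.61.255)
Total matching entries: 2.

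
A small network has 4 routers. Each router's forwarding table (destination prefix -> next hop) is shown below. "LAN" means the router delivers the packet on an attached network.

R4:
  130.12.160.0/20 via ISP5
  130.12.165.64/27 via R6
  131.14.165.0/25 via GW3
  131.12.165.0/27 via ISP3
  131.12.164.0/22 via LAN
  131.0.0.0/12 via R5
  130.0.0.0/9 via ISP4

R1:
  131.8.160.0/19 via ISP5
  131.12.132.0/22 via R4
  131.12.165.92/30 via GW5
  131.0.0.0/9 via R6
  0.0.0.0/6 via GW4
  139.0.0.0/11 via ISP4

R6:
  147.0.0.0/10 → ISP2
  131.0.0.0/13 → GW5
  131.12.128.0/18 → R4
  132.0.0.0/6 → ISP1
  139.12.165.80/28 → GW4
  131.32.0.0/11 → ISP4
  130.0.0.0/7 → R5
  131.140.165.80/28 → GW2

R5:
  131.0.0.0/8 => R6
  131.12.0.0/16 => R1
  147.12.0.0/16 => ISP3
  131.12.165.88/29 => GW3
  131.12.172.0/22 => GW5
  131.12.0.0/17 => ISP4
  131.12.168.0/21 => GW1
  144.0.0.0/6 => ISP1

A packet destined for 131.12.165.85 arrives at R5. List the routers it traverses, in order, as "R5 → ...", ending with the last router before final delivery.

At R5: longest match for 131.12.165.85 is 131.12.0.0/16 -> R1
At R1: longest match for 131.12.165.85 is 131.0.0.0/9 -> R6
At R6: longest match for 131.12.165.85 is 131.12.128.0/18 -> R4
At R4: longest match for 131.12.165.85 is 131.12.164.0/22 -> LAN

R5 → R1 → R6 → R4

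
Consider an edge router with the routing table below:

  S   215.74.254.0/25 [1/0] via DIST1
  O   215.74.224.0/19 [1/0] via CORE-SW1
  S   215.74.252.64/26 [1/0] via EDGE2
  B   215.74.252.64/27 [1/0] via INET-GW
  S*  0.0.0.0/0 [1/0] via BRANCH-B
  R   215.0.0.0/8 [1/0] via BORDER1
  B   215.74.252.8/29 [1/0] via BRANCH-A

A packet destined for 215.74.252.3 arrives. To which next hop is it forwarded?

CORE-SW1

Routes whose prefix contains 215.74.252.3:
  0.0.0.0/0 (default, matches everything) -> BRANCH-B
  215.0.0.0/8 (215.0.0.0 - 215.255.255.255) -> BORDER1
  215.74.224.0/19 (215.74.224.0 - 215.74.255.255) -> CORE-SW1
More-specific entries that do NOT match:
  215.74.252.8/29 (215.74.252.8 - 215.74.252.15) does not contain 215.74.252.3
  215.74.252.64/27 (215.74.252.64 - 215.74.252.95) does not contain 215.74.252.3
  215.74.252.64/26 (215.74.252.64 - 215.74.252.127) does not contain 215.74.252.3
  215.74.254.0/25 (215.74.254.0 - 215.74.254.127) does not contain 215.74.252.3
Longest matching prefix is /19 -> next hop CORE-SW1.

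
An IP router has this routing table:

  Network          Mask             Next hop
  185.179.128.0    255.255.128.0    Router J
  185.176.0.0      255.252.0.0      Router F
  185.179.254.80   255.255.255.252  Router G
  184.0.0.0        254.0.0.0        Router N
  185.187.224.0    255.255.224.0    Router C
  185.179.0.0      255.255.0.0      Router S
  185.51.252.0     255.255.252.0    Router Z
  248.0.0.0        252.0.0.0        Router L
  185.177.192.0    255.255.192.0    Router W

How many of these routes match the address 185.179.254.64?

Prefixes containing 185.179.254.64:
  184.0.0.0/7 (184.0.0.0 - 185.255.255.255)
  185.176.0.0/14 (185.176.0.0 - 185.179.255.255)
  185.179.0.0/16 (185.179.0.0 - 185.179.255.255)
  185.179.128.0/17 (185.179.128.0 - 185.179.255.255)
Total matching entries: 4.

4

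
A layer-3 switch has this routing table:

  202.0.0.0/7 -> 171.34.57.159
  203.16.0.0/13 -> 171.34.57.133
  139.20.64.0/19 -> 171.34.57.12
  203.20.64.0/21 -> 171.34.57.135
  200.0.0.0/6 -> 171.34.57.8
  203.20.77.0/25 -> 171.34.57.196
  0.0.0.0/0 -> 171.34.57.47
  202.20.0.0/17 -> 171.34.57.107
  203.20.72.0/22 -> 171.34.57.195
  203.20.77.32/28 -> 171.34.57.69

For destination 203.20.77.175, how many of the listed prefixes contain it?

Prefixes containing 203.20.77.175:
  0.0.0.0/0 (default, matches everything)
  200.0.0.0/6 (200.0.0.0 - 203.255.255.255)
  202.0.0.0/7 (202.0.0.0 - 203.255.255.255)
  203.16.0.0/13 (203.16.0.0 - 203.23.255.255)
Total matching entries: 4.

4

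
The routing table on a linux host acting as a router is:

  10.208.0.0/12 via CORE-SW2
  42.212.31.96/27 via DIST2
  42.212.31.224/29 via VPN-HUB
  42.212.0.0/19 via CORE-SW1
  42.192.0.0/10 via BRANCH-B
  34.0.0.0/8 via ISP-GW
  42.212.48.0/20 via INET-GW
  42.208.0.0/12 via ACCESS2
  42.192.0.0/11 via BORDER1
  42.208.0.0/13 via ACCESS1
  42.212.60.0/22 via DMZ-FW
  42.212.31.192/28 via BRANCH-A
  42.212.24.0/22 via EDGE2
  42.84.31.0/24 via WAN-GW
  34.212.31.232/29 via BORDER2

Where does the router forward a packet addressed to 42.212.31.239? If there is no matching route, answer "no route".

CORE-SW1

Routes whose prefix contains 42.212.31.239:
  42.192.0.0/10 (42.192.0.0 - 42.255.255.255) -> BRANCH-B
  42.192.0.0/11 (42.192.0.0 - 42.223.255.255) -> BORDER1
  42.208.0.0/12 (42.208.0.0 - 42.223.255.255) -> ACCESS2
  42.208.0.0/13 (42.208.0.0 - 42.215.255.255) -> ACCESS1
  42.212.0.0/19 (42.212.0.0 - 42.212.31.255) -> CORE-SW1
More-specific entries that do NOT match:
  42.212.31.224/29 (42.212.31.224 - 42.212.31.231) does not contain 42.212.31.239
  34.212.31.232/29 (34.212.31.232 - 34.212.31.239) does not contain 42.212.31.239
  42.212.31.192/28 (42.212.31.192 - 42.212.31.207) does not contain 42.212.31.239
  42.212.31.96/27 (42.212.31.96 - 42.212.31.127) does not contain 42.212.31.239
  42.84.31.0/24 (42.84.31.0 - 42.84.31.255) does not contain 42.212.31.239
  42.212.60.0/22 (42.212.60.0 - 42.212.63.255) does not contain 42.212.31.239
  42.212.24.0/22 (42.212.24.0 - 42.212.27.255) does not contain 42.212.31.239
  42.212.48.0/20 (42.212.48.0 - 42.212.63.255) does not contain 42.212.31.239
Longest matching prefix is /19 -> next hop CORE-SW1.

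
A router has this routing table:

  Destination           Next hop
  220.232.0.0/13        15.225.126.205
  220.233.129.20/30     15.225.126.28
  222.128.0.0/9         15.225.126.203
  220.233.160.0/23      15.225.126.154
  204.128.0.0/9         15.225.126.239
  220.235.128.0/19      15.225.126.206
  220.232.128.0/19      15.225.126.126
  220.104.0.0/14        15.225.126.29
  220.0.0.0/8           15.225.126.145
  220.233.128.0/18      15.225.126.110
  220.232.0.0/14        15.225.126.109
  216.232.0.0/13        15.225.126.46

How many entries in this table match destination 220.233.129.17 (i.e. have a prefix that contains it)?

Prefixes containing 220.233.129.17:
  220.0.0.0/8 (220.0.0.0 - 220.255.255.255)
  220.232.0.0/13 (220.232.0.0 - 220.239.255.255)
  220.232.0.0/14 (220.232.0.0 - 220.235.255.255)
  220.233.128.0/18 (220.233.128.0 - 220.233.191.255)
Total matching entries: 4.

4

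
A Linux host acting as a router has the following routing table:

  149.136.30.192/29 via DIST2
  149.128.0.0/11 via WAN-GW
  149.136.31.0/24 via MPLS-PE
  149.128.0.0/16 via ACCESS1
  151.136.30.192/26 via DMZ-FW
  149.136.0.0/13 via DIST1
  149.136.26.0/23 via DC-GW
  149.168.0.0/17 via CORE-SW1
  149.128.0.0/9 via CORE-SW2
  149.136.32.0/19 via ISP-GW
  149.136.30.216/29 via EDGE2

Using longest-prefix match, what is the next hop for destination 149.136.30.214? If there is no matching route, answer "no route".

DIST1

Routes whose prefix contains 149.136.30.214:
  149.128.0.0/9 (149.128.0.0 - 149.255.255.255) -> CORE-SW2
  149.128.0.0/11 (149.128.0.0 - 149.159.255.255) -> WAN-GW
  149.136.0.0/13 (149.136.0.0 - 149.143.255.255) -> DIST1
More-specific entries that do NOT match:
  149.136.30.192/29 (149.136.30.192 - 149.136.30.199) does not contain 149.136.30.214
  149.136.30.216/29 (149.136.30.216 - 149.136.30.223) does not contain 149.136.30.214
  151.136.30.192/26 (151.136.30.192 - 151.136.30.255) does not contain 149.136.30.214
  149.136.31.0/24 (149.136.31.0 - 149.136.31.255) does not contain 149.136.30.214
  149.136.26.0/23 (149.136.26.0 - 149.136.27.255) does not contain 149.136.30.214
  149.136.32.0/19 (149.136.32.0 - 149.136.63.255) does not contain 149.136.30.214
  149.168.0.0/17 (149.168.0.0 - 149.168.127.255) does not contain 149.136.30.214
  149.128.0.0/16 (149.128.0.0 - 149.128.255.255) does not contain 149.136.30.214
Longest matching prefix is /13 -> next hop DIST1.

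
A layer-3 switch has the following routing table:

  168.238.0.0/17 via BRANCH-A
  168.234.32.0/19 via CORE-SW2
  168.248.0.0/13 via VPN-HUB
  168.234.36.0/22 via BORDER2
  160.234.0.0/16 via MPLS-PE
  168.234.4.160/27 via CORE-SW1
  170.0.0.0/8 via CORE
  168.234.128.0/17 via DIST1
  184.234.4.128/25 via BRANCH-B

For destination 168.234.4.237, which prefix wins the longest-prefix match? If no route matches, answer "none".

168.234.4.237 is outside every listed prefix and there is no default route.

none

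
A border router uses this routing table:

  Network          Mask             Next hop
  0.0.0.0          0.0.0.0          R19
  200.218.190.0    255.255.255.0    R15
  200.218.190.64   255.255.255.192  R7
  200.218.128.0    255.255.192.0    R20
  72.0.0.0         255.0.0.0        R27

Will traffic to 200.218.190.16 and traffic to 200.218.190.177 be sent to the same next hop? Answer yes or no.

200.218.190.16: longest match 200.218.190.0/24 -> R15
200.218.190.177: longest match 200.218.190.0/24 -> R15

yes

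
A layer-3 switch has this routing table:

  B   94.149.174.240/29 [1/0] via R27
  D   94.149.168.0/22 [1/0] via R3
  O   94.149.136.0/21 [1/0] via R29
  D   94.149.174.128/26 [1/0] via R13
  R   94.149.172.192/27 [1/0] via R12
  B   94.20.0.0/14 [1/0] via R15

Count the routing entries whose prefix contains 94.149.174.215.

0

No listed prefix contains 94.149.174.215.
Total matching entries: 0.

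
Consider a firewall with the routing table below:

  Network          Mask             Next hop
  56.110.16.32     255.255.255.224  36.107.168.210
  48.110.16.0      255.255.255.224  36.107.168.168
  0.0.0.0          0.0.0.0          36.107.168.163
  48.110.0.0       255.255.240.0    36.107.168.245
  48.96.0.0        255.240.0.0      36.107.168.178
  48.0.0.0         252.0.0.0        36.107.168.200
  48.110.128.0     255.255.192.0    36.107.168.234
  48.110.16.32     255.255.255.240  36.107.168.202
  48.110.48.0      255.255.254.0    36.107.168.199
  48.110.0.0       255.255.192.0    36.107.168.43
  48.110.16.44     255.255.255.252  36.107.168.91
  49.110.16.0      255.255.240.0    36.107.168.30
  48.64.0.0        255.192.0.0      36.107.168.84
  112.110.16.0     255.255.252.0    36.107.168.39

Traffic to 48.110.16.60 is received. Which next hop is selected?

Routes whose prefix contains 48.110.16.60:
  0.0.0.0/0 (default, matches everything) -> 36.107.168.163
  48.0.0.0/6 (48.0.0.0 - 51.255.255.255) -> 36.107.168.200
  48.64.0.0/10 (48.64.0.0 - 48.127.255.255) -> 36.107.168.84
  48.96.0.0/12 (48.96.0.0 - 48.111.255.255) -> 36.107.168.178
  48.110.0.0/18 (48.110.0.0 - 48.110.63.255) -> 36.107.168.43
More-specific entries that do NOT match:
  48.110.16.44/30 (48.110.16.44 - 48.110.16.47) does not contain 48.110.16.60
  48.110.16.32/28 (48.110.16.32 - 48.110.16.47) does not contain 48.110.16.60
  56.110.16.32/27 (56.110.16.32 - 56.110.16.63) does not contain 48.110.16.60
  48.110.16.0/27 (48.110.16.0 - 48.110.16.31) does not contain 48.110.16.60
  48.110.48.0/23 (48.110.48.0 - 48.110.49.255) does not contain 48.110.16.60
  112.110.16.0/22 (112.110.16.0 - 112.110.19.255) does not contain 48.110.16.60
  48.110.0.0/20 (48.110.0.0 - 48.110.15.255) does not contain 48.110.16.60
  49.110.16.0/20 (49.110.16.0 - 49.110.31.255) does not contain 48.110.16.60
Longest matching prefix is /18 -> next hop 36.107.168.43.

36.107.168.43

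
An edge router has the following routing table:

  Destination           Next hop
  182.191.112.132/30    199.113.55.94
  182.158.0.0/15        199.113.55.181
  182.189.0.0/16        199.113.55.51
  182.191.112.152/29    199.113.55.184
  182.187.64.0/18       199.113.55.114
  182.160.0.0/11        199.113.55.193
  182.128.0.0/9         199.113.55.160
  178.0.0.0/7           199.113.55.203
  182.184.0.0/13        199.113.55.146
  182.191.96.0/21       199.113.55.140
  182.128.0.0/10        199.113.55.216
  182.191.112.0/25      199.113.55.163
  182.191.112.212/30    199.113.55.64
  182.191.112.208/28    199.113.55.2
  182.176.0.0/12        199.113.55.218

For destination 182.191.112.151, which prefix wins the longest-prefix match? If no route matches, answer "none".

Entries matching 182.191.112.151:
  182.128.0.0/9 (182.128.0.0 - 182.255.255.255)
  182.128.0.0/10 (182.128.0.0 - 182.191.255.255)
  182.160.0.0/11 (182.160.0.0 - 182.191.255.255)
  182.176.0.0/12 (182.176.0.0 - 182.191.255.255)
  182.184.0.0/13 (182.184.0.0 - 182.191.255.255)
Most specific is 182.184.0.0/13.

182.184.0.0/13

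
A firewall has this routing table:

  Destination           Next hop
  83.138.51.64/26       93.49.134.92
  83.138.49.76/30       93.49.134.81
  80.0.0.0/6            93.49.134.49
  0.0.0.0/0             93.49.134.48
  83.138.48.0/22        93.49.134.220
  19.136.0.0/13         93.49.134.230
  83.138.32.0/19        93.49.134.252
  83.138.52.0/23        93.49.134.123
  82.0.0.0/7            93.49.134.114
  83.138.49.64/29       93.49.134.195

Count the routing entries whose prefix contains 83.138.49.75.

5

Prefixes containing 83.138.49.75:
  0.0.0.0/0 (default, matches everything)
  80.0.0.0/6 (80.0.0.0 - 83.255.255.255)
  82.0.0.0/7 (82.0.0.0 - 83.255.255.255)
  83.138.32.0/19 (83.138.32.0 - 83.138.63.255)
  83.138.48.0/22 (83.138.48.0 - 83.138.51.255)
Total matching entries: 5.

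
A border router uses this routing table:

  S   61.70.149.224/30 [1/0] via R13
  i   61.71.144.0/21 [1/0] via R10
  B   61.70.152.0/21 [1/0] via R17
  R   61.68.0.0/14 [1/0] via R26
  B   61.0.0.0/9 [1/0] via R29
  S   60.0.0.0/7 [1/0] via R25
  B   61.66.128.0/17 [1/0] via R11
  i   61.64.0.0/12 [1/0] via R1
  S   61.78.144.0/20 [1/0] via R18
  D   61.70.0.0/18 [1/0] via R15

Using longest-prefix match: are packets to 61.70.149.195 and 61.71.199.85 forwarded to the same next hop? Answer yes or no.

61.70.149.195: longest match 61.68.0.0/14 -> R26
61.71.199.85: longest match 61.68.0.0/14 -> R26

yes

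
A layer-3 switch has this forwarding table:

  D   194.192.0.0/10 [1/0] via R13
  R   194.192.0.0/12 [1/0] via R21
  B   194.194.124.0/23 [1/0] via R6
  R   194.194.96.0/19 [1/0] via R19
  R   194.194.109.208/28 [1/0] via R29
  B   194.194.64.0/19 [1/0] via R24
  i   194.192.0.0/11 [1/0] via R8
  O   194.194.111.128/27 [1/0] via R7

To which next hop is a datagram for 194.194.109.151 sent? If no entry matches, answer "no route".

Routes whose prefix contains 194.194.109.151:
  194.192.0.0/10 (194.192.0.0 - 194.255.255.255) -> R13
  194.192.0.0/11 (194.192.0.0 - 194.223.255.255) -> R8
  194.192.0.0/12 (194.192.0.0 - 194.207.255.255) -> R21
  194.194.96.0/19 (194.194.96.0 - 194.194.127.255) -> R19
More-specific entries that do NOT match:
  194.194.109.208/28 (194.194.109.208 - 194.194.109.223) does not contain 194.194.109.151
  194.194.111.128/27 (194.194.111.128 - 194.194.111.159) does not contain 194.194.109.151
  194.194.124.0/23 (194.194.124.0 - 194.194.125.255) does not contain 194.194.109.151
Longest matching prefix is /19 -> next hop R19.

R19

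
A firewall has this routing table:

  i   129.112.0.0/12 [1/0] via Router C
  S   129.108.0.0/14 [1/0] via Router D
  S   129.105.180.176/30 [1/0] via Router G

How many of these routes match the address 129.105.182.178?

0

No listed prefix contains 129.105.182.178.
Total matching entries: 0.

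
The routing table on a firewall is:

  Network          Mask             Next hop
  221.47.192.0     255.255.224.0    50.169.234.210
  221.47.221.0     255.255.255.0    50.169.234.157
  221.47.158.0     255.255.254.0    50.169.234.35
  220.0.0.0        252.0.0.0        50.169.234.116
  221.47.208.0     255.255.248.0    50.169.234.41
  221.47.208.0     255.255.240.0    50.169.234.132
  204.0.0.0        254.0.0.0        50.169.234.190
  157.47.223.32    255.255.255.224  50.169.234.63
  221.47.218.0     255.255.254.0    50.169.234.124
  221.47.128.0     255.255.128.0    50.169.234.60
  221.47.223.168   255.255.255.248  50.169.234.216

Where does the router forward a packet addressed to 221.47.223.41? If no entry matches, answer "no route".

Routes whose prefix contains 221.47.223.41:
  220.0.0.0/6 (220.0.0.0 - 223.255.255.255) -> 50.169.234.116
  221.47.128.0/17 (221.47.128.0 - 221.47.255.255) -> 50.169.234.60
  221.47.192.0/19 (221.47.192.0 - 221.47.223.255) -> 50.169.234.210
  221.47.208.0/20 (221.47.208.0 - 221.47.223.255) -> 50.169.234.132
More-specific entries that do NOT match:
  221.47.223.168/29 (221.47.223.168 - 221.47.223.175) does not contain 221.47.223.41
  157.47.223.32/27 (157.47.223.32 - 157.47.223.63) does not contain 221.47.223.41
  221.47.221.0/24 (221.47.221.0 - 221.47.221.255) does not contain 221.47.223.41
  221.47.158.0/23 (221.47.158.0 - 221.47.159.255) does not contain 221.47.223.41
  221.47.218.0/23 (221.47.218.0 - 221.47.219.255) does not contain 221.47.223.41
  221.47.208.0/21 (221.47.208.0 - 221.47.215.255) does not contain 221.47.223.41
Longest matching prefix is /20 -> next hop 50.169.234.132.

50.169.234.132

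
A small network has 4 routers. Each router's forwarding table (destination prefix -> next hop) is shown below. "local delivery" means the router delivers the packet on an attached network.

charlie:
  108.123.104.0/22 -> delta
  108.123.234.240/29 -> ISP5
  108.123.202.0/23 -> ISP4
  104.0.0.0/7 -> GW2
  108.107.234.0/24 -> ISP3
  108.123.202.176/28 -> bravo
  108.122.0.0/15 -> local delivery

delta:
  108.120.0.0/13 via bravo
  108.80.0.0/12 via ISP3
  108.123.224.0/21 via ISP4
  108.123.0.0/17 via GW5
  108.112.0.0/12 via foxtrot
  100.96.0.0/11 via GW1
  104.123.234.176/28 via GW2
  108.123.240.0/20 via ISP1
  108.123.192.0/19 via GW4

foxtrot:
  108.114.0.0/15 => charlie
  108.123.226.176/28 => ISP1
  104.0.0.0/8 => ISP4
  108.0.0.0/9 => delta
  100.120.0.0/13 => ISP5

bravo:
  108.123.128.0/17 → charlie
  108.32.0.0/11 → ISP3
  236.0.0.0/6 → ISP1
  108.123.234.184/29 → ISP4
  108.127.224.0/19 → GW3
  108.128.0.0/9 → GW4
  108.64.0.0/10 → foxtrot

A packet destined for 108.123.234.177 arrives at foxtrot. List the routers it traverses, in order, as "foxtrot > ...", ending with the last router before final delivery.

At foxtrot: longest match for 108.123.234.177 is 108.0.0.0/9 -> delta
At delta: longest match for 108.123.234.177 is 108.120.0.0/13 -> bravo
At bravo: longest match for 108.123.234.177 is 108.123.128.0/17 -> charlie
At charlie: longest match for 108.123.234.177 is 108.122.0.0/15 -> local delivery

foxtrot > delta > bravo > charlie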